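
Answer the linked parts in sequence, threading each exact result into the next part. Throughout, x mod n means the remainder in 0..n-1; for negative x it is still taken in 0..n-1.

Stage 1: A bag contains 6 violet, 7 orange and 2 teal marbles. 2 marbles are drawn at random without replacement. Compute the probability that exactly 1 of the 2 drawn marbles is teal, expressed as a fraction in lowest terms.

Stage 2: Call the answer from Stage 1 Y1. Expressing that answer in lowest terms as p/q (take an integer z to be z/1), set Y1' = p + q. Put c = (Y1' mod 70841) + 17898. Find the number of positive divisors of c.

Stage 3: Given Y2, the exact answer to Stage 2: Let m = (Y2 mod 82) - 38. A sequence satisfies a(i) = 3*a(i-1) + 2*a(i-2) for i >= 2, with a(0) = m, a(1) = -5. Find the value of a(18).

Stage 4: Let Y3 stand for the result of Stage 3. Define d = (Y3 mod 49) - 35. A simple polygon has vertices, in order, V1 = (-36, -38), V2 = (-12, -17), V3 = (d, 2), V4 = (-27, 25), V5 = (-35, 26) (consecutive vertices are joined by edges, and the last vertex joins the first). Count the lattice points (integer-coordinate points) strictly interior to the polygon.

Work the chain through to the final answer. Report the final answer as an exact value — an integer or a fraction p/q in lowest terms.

Stage 1: total draws C(15,2) = 105; favorable C(2,1)*C(13,1) = 26; P = 26/105; answer 26/105
Stage 2: Y1 = 26/105; threaded value p + q = 131; c = 18029; 18029 = 11^2 * 149; number of divisors = (2+1) * (1+1) = 6; answer 6
Stage 3: Y2 = 6; m = -32; a(2) = 3*(-5) + 2*(-32) = -79; iterating: a(2)=-79, a(3)=-247, a(4)=-899, a(5)=-3191, a(6)=-11371, a(7)=-40495, a(8)=-144227, a(9)=-513671, a(10)=-1829467, a(11)=-6515743, a(12)=-23206163, a(13)=-82649975, a(14)=-294362251, a(15)=-1048386703, a(16)=-3733884611, a(17)=-13298427239, a(18)=-47363050939; answer -47363050939
Stage 4: Y3 = -47363050939; d = -1; cross terms: (-36*-17 - -12*-38)=156, (-12*2 - -1*-17)=-41, (-1*25 - -27*2)=29, (-27*26 - -35*25)=173, (-35*-38 - -36*26)=2266; twice the area = |2583| = 2583; area = 2583/2; boundary points = 3 + 1 + 1 + 1 + 1 = 7; strictly interior points = area - boundary/2 + 1 = 1289; answer 1289

1289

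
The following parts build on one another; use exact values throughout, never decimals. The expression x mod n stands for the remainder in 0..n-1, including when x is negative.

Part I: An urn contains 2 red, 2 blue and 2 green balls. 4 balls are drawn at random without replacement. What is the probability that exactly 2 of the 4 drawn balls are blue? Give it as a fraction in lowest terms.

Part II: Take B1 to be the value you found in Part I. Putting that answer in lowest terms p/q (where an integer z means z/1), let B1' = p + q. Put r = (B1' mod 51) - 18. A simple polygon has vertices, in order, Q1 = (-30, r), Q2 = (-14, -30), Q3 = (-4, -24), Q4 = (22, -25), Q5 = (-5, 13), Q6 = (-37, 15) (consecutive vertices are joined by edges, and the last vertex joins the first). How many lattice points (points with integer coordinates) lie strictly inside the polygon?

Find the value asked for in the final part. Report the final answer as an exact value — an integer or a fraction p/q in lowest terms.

1504

Part I: total draws C(6,4) = 15; favorable C(2,2)*C(4,2) = 6; P = 2/5; answer 2/5
Part II: B1 = 2/5; threaded value p + q = 7; r = -11; cross terms: (-30*-30 - -14*-11)=746, (-14*-24 - -4*-30)=216, (-4*-25 - 22*-24)=628, (22*13 - -5*-25)=161, (-5*15 - -37*13)=406, (-37*-11 - -30*15)=857; twice the area = |3014| = 3014; area = 1507; boundary points = 1 + 2 + 1 + 1 + 2 + 1 = 8; strictly interior points = area - boundary/2 + 1 = 1504; answer 1504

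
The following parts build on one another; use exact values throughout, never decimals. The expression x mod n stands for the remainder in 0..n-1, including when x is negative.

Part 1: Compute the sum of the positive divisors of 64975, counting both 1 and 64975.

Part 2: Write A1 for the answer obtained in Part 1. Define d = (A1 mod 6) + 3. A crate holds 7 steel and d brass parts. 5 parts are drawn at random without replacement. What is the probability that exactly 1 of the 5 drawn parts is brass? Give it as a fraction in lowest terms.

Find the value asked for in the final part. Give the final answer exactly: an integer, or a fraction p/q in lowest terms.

Part 1: 64975 = 5^2 * 23 * 113; sigma = (1 + 5 + 25) * (1 + 23) * (1 + 113) = 31 * 24 * 114 = 84816; answer 84816
Part 2: A1 = 84816; d = 3; total draws C(10,5) = 252; favorable C(3,1)*C(7,4) = 105; P = 5/12; answer 5/12

5/12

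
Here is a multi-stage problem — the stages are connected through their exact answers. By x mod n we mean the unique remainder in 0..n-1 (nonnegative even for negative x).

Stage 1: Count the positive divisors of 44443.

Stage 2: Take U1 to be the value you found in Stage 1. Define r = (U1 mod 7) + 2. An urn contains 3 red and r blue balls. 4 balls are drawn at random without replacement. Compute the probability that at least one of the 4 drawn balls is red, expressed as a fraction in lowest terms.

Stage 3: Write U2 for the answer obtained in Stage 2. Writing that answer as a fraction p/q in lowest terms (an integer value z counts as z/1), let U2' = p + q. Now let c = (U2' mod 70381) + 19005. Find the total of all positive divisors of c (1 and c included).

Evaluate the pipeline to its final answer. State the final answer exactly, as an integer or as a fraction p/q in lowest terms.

35760

Stage 1: 44443 = 7^2 * 907; number of divisors = (2+1) * (1+1) = 6; answer 6
Stage 2: U1 = 6; r = 8; total draws C(11,4) = 330; complement C(8,4) = 70; favorable 330 - 70 = 260; P = 26/33; answer 26/33
Stage 3: U2 = 26/33; threaded value p + q = 59; c = 19064; 19064 = 2^3 * 2383; sigma = (1 + 2 + 4 + 8) * (1 + 2383) = 15 * 2384 = 35760; answer 35760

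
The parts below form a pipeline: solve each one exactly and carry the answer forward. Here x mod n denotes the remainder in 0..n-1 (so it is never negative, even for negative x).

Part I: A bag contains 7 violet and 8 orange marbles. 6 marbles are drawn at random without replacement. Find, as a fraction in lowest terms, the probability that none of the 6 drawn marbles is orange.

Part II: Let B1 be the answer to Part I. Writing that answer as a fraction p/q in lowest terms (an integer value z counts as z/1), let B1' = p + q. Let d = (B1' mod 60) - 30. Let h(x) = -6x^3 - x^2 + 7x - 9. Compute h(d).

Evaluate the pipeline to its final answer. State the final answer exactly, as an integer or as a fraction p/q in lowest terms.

-105959

Part I: total draws C(15,6) = 5005; favorable C(7,6) = 7; P = 1/715; answer 1/715
Part II: B1 = 1/715; threaded value p + q = 716; d = 26; -6*(26)^3 - 1*(26)^2 + 7*(26)^1 - 9 = (-105456) + (-676) + (182) + (-9) = -105959; answer -105959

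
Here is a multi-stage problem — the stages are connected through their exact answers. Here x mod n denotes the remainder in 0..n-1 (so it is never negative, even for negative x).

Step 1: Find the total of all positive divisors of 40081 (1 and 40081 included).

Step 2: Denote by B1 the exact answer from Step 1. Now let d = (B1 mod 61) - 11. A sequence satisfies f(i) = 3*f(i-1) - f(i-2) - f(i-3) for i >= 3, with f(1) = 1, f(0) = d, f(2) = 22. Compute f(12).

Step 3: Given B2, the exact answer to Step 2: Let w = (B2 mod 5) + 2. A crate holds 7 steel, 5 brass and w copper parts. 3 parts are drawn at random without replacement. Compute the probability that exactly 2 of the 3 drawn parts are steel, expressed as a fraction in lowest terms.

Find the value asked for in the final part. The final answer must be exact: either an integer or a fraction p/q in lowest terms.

24/65

Step 1: 40081 = 149 * 269; sigma = (1 + 149) * (1 + 269) = 150 * 270 = 40500; answer 40500
Step 2: B1 = 40500; d = 46; f(3) = 3*(22) - 1*(1) - 1*(46) = 19; iterating: f(3)=19, f(4)=34, f(5)=61, f(6)=130, f(7)=295, f(8)=694, f(9)=1657, f(10)=3982, f(11)=9595, f(12)=23146; answer 23146
Step 3: B2 = 23146; w = 3; total draws C(15,3) = 455; favorable C(7,2)*C(8,1) = 168; P = 24/65; answer 24/65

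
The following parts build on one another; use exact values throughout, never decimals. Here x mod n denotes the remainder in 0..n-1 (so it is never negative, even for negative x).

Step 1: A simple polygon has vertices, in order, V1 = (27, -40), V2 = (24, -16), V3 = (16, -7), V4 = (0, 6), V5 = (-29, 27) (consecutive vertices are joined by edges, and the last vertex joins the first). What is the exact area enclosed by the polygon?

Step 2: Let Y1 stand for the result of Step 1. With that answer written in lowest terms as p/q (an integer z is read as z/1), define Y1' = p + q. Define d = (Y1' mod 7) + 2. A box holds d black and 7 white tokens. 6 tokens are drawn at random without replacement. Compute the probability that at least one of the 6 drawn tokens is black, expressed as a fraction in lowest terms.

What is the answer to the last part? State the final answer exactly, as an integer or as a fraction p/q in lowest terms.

Step 1: cross terms: (27*-16 - 24*-40)=528, (24*-7 - 16*-16)=88, (16*6 - 0*-7)=96, (0*27 - -29*6)=174, (-29*-40 - 27*27)=431; twice the area = |1317| = 1317; area = 1317/2; answer 1317/2
Step 2: Y1 = 1317/2; threaded value p + q = 1319; d = 5; total draws C(12,6) = 924; complement C(7,6) = 7; favorable 924 - 7 = 917; P = 131/132; answer 131/132

131/132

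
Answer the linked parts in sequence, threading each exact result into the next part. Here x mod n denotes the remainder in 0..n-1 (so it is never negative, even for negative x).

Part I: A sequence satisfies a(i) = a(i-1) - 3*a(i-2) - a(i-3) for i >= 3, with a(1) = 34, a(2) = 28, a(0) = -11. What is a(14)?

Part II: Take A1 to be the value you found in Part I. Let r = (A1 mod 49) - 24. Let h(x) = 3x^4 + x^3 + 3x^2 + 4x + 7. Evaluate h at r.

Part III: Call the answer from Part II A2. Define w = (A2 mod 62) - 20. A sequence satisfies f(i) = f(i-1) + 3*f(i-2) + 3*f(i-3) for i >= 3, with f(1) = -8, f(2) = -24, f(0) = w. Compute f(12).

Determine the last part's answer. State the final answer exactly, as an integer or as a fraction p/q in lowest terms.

Part I: a(3) = 1*(28) - 3*(34) - 1*(-11) = -63; iterating: a(3)=-63, a(4)=-181, a(5)=-20, a(6)=586, a(7)=827, a(8)=-911, a(9)=-3978, a(10)=-2072, a(11)=10773, a(12)=20967, a(13)=-9280, a(14)=-82954; answer -82954
Part II: A1 = -82954; r = -21; 3*(-21)^4 + 1*(-21)^3 + 3*(-21)^2 + 4*(-21)^1 + 7 = (583443) + (-9261) + (1323) + (-84) + (7) = 575428; answer 575428
Part III: A2 = 575428; w = -14; f(3) = 1*(-24) + 3*(-8) + 3*(-14) = -90; iterating: f(3)=-90, f(4)=-186, f(5)=-528, f(6)=-1356, f(7)=-3498, f(8)=-9150, f(9)=-23712, f(10)=-61656, f(11)=-160242, f(12)=-416346; answer -416346

-416346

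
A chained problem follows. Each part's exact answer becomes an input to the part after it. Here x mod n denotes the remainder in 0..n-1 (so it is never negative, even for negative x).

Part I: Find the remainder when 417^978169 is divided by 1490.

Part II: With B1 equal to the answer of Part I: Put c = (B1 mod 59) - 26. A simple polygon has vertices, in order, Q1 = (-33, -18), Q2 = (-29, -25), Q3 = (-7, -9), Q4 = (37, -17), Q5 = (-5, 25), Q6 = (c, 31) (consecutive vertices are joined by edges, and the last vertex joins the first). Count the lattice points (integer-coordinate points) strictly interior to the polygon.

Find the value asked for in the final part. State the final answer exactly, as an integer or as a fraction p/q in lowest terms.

Part I: squarings mod 1490: 417^1=417, 417^2=1049, 417^4=781, 417^8=551, 417^16=1131, 417^32=741, 417^64=761, 417^128=1001, 417^256=721, 417^512=1321, 417^1024=251, 417^2048=421, 417^4096=1421, 417^8192=291, 417^16384=1241, 417^32768=911, 417^65536=1481, 417^131072=81, 417^262144=601, 417^524288=621; 417^978169 = 417^1 * 417^8 * 417^16 * 417^32 * 417^64 * 417^128 * 417^1024 * 417^2048 * 417^8192 * 417^16384 * 417^32768 * 417^131072 * 417^262144 * 417^524288 = 297 (mod 1490); answer 297
Part II: B1 = 297; c = -24; cross terms: (-33*-25 - -29*-18)=303, (-29*-9 - -7*-25)=86, (-7*-17 - 37*-9)=452, (37*25 - -5*-17)=840, (-5*31 - -24*25)=445, (-24*-18 - -33*31)=1455; twice the area = |3581| = 3581; area = 3581/2; boundary points = 1 + 2 + 4 + 42 + 1 + 1 = 51; strictly interior points = area - boundary/2 + 1 = 1766; answer 1766

1766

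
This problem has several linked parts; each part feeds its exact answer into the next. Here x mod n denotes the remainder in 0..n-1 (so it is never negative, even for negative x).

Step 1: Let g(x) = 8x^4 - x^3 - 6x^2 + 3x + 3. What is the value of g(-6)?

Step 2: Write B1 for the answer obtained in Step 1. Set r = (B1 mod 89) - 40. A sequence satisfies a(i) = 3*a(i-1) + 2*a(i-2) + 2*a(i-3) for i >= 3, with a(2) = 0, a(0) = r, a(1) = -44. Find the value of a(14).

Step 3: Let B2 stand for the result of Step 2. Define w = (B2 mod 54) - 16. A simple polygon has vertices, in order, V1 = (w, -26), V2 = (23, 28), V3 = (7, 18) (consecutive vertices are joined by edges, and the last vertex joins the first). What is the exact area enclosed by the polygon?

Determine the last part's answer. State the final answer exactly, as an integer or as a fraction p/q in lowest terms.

Step 1: 8*(-6)^4 - 1*(-6)^3 - 6*(-6)^2 + 3*(-6)^1 + 3 = (10368) + (216) + (-216) + (-18) + (3) = 10353; answer 10353
Step 2: B1 = 10353; r = -11; a(3) = 3*(0) + 2*(-44) + 2*(-11) = -110; iterating: a(3)=-110, a(4)=-418, a(5)=-1474, a(6)=-5478, a(7)=-20218, a(8)=-74558, a(9)=-275066, a(10)=-1014750, a(11)=-3743498, a(12)=-13810126, a(13)=-50946874, a(14)=-187947870; answer -187947870
Step 3: B2 = -187947870; w = 32; cross terms: (32*28 - 23*-26)=1494, (23*18 - 7*28)=218, (7*-26 - 32*18)=-758; twice the area = |954| = 954; area = 477; answer 477

477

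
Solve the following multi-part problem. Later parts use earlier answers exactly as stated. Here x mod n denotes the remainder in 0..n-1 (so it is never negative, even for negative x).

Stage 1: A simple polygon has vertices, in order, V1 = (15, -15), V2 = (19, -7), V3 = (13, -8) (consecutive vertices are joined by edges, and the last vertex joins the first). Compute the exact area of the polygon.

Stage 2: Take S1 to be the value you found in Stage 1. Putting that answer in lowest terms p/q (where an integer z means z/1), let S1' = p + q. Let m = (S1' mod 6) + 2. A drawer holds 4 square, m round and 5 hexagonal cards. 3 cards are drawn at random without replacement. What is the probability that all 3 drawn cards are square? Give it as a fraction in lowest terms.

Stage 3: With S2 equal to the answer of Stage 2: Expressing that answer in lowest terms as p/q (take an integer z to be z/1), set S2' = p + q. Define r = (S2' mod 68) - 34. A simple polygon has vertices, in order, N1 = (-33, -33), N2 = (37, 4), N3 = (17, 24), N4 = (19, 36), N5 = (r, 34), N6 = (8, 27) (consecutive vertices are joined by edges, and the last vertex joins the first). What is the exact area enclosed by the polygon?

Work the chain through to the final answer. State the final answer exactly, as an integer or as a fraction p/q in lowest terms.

Stage 1: cross terms: (15*-7 - 19*-15)=180, (19*-8 - 13*-7)=-61, (13*-15 - 15*-8)=-75; twice the area = |44| = 44; area = 22; answer 22
Stage 2: S1 = 22; threaded value p + q = 23; m = 7; total draws C(16,3) = 560; favorable C(4,3) = 4; P = 1/140; answer 1/140
Stage 3: S2 = 1/140; threaded value p + q = 141; r = -29; cross terms: (-33*4 - 37*-33)=1089, (37*24 - 17*4)=820, (17*36 - 19*24)=156, (19*34 - -29*36)=1690, (-29*27 - 8*34)=-1055, (8*-33 - -33*27)=627; twice the area = |3327| = 3327; area = 3327/2; answer 3327/2

3327/2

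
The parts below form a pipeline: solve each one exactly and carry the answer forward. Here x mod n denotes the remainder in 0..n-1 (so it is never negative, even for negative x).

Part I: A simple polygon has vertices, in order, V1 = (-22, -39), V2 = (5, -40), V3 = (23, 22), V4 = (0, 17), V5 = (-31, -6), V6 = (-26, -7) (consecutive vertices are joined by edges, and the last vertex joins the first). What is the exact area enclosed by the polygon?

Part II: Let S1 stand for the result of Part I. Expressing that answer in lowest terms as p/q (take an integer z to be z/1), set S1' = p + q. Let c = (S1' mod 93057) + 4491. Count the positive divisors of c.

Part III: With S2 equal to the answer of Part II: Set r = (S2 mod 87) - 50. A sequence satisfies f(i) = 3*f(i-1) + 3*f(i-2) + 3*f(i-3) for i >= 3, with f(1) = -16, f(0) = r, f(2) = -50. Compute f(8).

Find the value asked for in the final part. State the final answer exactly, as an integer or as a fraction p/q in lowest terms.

-273204

Part I: cross terms: (-22*-40 - 5*-39)=1075, (5*22 - 23*-40)=1030, (23*17 - 0*22)=391, (0*-6 - -31*17)=527, (-31*-7 - -26*-6)=61, (-26*-39 - -22*-7)=860; twice the area = |3944| = 3944; area = 1972; answer 1972
Part II: S1 = 1972; threaded value p + q = 1973; c = 6464; 6464 = 2^6 * 101; number of divisors = (6+1) * (1+1) = 14; answer 14
Part III: S2 = 14; r = -36; f(3) = 3*(-50) + 3*(-16) + 3*(-36) = -306; iterating: f(3)=-306, f(4)=-1116, f(5)=-4416, f(6)=-17514, f(7)=-69138, f(8)=-273204; answer -273204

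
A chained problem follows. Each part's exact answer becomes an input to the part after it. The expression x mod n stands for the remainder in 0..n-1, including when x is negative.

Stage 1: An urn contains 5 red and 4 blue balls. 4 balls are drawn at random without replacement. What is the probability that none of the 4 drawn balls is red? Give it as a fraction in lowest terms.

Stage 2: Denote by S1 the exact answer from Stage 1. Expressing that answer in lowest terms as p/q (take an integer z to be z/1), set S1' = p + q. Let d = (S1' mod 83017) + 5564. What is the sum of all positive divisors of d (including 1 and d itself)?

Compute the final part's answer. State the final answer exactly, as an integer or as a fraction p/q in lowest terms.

8704

Stage 1: total draws C(9,4) = 126; favorable C(4,4) = 1; P = 1/126; answer 1/126
Stage 2: S1 = 1/126; threaded value p + q = 127; d = 5691; 5691 = 3 * 7 * 271; sigma = (1 + 3) * (1 + 7) * (1 + 271) = 4 * 8 * 272 = 8704; answer 8704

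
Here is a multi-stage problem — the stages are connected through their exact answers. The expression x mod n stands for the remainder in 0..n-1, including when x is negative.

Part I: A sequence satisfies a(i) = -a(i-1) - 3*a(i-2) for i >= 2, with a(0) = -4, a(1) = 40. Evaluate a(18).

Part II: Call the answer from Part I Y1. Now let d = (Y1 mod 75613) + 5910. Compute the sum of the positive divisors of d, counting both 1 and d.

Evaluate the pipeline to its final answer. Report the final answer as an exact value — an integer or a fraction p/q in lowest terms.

Part I: a(2) = -1*(40) - 3*(-4) = -28; iterating: a(2)=-28, a(3)=-92, a(4)=176, a(5)=100, a(6)=-628, a(7)=328, a(8)=1556, a(9)=-2540, a(10)=-2128, a(11)=9748, a(12)=-3364, a(13)=-25880, a(14)=35972, a(15)=41668, a(16)=-149584, a(17)=24580, a(18)=424172; answer 424172
Part II: Y1 = 424172; d = 52017; 52017 = 3 * 7 * 2477; sigma = (1 + 3) * (1 + 7) * (1 + 2477) = 4 * 8 * 2478 = 79296; answer 79296

79296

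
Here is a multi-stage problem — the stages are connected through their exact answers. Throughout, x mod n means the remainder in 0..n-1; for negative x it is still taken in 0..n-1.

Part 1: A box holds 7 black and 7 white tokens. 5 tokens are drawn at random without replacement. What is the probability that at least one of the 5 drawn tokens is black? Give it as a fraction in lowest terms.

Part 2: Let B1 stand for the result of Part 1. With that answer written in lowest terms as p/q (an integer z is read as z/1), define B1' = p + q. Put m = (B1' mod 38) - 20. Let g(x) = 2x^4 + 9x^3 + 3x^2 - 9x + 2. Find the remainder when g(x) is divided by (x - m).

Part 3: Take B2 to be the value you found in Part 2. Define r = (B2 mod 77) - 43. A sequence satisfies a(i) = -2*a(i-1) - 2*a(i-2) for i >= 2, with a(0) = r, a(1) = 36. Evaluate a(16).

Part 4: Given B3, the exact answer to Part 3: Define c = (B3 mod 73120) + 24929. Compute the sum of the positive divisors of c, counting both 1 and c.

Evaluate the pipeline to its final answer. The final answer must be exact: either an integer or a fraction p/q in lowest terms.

46144

Part 1: total draws C(14,5) = 2002; complement C(7,5) = 21; favorable 2002 - 21 = 1981; P = 283/286; answer 283/286
Part 2: B1 = 283/286; threaded value p + q = 569; m = 17; remainder = value at the root: 2*(17)^4 + 9*(17)^3 + 3*(17)^2 - 9*(17)^1 + 2 = (167042) + (44217) + (867) + (-153) + (2) = 211975; answer 211975
Part 3: B2 = 211975; r = 28; a(2) = -2*(36) - 2*(28) = -128; iterating: a(2)=-128, a(3)=184, a(4)=-112, a(5)=-144, a(6)=512, a(7)=-736, a(8)=448, a(9)=576, a(10)=-2048, a(11)=2944, a(12)=-1792, a(13)=-2304, a(14)=8192, a(15)=-11776, a(16)=7168; answer 7168
Part 4: B3 = 7168; c = 32097; 32097 = 3 * 13 * 823; sigma = (1 + 3) * (1 + 13) * (1 + 823) = 4 * 14 * 824 = 46144; answer 46144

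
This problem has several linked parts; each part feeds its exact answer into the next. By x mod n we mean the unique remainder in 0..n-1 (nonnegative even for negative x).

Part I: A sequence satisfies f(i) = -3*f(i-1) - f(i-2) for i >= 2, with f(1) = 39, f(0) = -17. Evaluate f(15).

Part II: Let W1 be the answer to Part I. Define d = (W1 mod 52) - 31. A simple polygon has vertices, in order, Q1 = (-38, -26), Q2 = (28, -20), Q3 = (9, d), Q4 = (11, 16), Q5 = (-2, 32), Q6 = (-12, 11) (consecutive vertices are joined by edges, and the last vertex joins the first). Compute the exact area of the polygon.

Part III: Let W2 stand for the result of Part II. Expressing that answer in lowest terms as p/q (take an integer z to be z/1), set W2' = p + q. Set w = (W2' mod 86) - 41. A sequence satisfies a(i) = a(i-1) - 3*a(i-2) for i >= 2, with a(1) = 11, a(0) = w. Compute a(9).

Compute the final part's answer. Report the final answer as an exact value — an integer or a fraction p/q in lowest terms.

-1969

Part I: f(2) = -3*(39) - 1*(-17) = -100; iterating: f(2)=-100, f(3)=261, f(4)=-683, f(5)=1788, f(6)=-4681, f(7)=12255, f(8)=-32084, f(9)=83997, f(10)=-219907, f(11)=575724, f(12)=-1507265, f(13)=3946071, f(14)=-10330948, f(15)=27046773; answer 27046773
Part II: W1 = 27046773; d = -18; cross terms: (-38*-20 - 28*-26)=1488, (28*-18 - 9*-20)=-324, (9*16 - 11*-18)=342, (11*32 - -2*16)=384, (-2*11 - -12*32)=362, (-12*-26 - -38*11)=730; twice the area = |2982| = 2982; area = 1491; answer 1491
Part III: W2 = 1491; threaded value p + q = 1492; w = -11; a(2) = 1*(11) - 3*(-11) = 44; iterating: a(2)=44, a(3)=11, a(4)=-121, a(5)=-154, a(6)=209, a(7)=671, a(8)=44, a(9)=-1969; answer -1969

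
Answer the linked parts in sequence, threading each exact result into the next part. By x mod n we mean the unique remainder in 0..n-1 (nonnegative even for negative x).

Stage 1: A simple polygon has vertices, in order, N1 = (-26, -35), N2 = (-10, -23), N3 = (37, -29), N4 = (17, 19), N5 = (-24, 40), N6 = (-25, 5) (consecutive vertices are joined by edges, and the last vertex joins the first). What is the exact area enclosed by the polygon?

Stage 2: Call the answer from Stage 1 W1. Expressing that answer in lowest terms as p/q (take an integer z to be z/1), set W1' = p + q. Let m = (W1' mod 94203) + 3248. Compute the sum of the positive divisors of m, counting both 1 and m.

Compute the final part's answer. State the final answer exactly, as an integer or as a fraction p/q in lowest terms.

Stage 1: cross terms: (-26*-23 - -10*-35)=248, (-10*-29 - 37*-23)=1141, (37*19 - 17*-29)=1196, (17*40 - -24*19)=1136, (-24*5 - -25*40)=880, (-25*-35 - -26*5)=1005; twice the area = |5606| = 5606; area = 2803; answer 2803
Stage 2: W1 = 2803; threaded value p + q = 2804; m = 6052; 6052 = 2^2 * 17 * 89; sigma = (1 + 2 + 4) * (1 + 17) * (1 + 89) = 7 * 18 * 90 = 11340; answer 11340

11340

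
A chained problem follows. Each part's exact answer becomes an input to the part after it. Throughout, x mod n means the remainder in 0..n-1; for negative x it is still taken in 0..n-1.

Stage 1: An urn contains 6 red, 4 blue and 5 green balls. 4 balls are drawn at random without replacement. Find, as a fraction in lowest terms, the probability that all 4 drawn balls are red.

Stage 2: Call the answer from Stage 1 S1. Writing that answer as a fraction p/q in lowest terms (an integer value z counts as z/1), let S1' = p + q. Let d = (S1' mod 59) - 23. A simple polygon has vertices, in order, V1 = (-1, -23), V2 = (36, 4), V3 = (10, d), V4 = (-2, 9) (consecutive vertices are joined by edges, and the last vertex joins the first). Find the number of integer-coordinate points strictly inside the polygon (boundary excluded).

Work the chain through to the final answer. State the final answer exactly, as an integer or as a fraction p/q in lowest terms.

653

Stage 1: total draws C(15,4) = 1365; favorable C(6,4) = 15; P = 1/91; answer 1/91
Stage 2: S1 = 1/91; threaded value p + q = 92; d = 10; cross terms: (-1*4 - 36*-23)=824, (36*10 - 10*4)=320, (10*9 - -2*10)=110, (-2*-23 - -1*9)=55; twice the area = |1309| = 1309; area = 1309/2; boundary points = 1 + 2 + 1 + 1 = 5; strictly interior points = area - boundary/2 + 1 = 653; answer 653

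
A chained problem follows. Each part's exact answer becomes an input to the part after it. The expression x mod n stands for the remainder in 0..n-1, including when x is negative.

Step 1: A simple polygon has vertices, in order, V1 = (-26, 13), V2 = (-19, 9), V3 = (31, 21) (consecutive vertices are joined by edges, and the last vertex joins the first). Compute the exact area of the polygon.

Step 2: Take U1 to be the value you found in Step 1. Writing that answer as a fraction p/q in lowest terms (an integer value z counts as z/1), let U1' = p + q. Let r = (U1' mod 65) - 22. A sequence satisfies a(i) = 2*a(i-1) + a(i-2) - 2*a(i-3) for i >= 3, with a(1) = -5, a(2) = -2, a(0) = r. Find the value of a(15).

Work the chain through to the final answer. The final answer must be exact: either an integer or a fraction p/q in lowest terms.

Step 1: cross terms: (-26*9 - -19*13)=13, (-19*21 - 31*9)=-678, (31*13 - -26*21)=949; twice the area = |284| = 284; area = 142; answer 142
Step 2: U1 = 142; threaded value p + q = 143; r = -9; a(3) = 2*(-2) + 1*(-5) - 2*(-9) = 9; iterating: a(3)=9, a(4)=26, a(5)=65, a(6)=138, a(7)=289, a(8)=586, a(9)=1185, a(10)=2378, a(11)=4769, a(12)=9546, a(13)=19105, a(14)=38218, a(15)=76449; answer 76449

76449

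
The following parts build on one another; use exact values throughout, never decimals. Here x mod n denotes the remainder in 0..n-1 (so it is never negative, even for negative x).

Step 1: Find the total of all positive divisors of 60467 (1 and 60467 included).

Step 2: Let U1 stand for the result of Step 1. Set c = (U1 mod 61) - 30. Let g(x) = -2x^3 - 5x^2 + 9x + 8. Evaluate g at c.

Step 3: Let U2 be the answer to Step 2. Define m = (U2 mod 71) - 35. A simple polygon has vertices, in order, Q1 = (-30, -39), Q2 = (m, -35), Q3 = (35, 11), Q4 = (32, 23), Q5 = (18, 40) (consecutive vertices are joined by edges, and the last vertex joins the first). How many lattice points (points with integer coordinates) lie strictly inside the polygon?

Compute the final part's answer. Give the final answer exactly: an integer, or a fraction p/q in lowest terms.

2368

Step 1: 60467 = 11 * 23 * 239; sigma = (1 + 11) * (1 + 23) * (1 + 239) = 12 * 24 * 240 = 69120; answer 69120
Step 2: U1 = 69120; c = -23; -2*(-23)^3 - 5*(-23)^2 + 9*(-23)^1 + 8 = (24334) + (-2645) + (-207) + (8) = 21490; answer 21490
Step 3: U2 = 21490; m = 13; cross terms: (-30*-35 - 13*-39)=1557, (13*11 - 35*-35)=1368, (35*23 - 32*11)=453, (32*40 - 18*23)=866, (18*-39 - -30*40)=498; twice the area = |4742| = 4742; area = 2371; boundary points = 1 + 2 + 3 + 1 + 1 = 8; strictly interior points = area - boundary/2 + 1 = 2368; answer 2368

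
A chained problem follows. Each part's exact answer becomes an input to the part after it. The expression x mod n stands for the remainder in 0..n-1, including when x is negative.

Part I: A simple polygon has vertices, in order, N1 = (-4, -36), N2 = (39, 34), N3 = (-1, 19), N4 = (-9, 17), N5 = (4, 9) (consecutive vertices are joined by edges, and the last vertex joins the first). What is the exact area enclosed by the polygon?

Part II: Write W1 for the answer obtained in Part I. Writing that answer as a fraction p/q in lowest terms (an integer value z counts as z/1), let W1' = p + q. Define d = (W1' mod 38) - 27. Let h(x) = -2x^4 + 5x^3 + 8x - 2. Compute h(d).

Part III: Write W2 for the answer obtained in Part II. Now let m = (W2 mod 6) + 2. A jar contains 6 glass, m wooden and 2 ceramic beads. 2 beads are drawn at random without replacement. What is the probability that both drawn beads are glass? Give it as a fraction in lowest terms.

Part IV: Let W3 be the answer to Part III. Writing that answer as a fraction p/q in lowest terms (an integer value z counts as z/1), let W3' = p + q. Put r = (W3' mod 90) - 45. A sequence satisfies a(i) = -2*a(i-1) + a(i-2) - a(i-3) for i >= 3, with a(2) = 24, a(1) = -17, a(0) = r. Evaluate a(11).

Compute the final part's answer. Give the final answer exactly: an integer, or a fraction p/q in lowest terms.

Part I: cross terms: (-4*34 - 39*-36)=1268, (39*19 - -1*34)=775, (-1*17 - -9*19)=154, (-9*9 - 4*17)=-149, (4*-36 - -4*9)=-108; twice the area = |1940| = 1940; area = 970; answer 970
Part II: W1 = 970; threaded value p + q = 971; d = -6; -2*(-6)^4 + 5*(-6)^3 + 8*(-6)^1 - 2 = (-2592) + (-1080) + (-48) + (-2) = -3722; answer -3722
Part III: W2 = -3722; m = 6; total draws C(14,2) = 91; favorable C(6,2) = 15; P = 15/91; answer 15/91
Part IV: W3 = 15/91; threaded value p + q = 106; r = -29; a(3) = -2*(24) + 1*(-17) - 1*(-29) = -36; iterating: a(3)=-36, a(4)=113, a(5)=-286, a(6)=721, a(7)=-1841, a(8)=4689, a(9)=-11940, a(10)=30410, a(11)=-77449; answer -77449

-77449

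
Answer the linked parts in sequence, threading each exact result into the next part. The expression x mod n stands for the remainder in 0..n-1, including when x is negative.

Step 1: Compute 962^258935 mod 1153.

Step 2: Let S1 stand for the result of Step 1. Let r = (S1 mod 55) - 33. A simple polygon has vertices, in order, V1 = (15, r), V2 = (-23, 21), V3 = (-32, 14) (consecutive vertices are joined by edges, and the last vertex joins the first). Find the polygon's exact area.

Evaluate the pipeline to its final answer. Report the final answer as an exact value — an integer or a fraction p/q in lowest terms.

151

Step 1: squarings mod 1153: 962^1=962, 962^2=738, 962^4=428, 962^8=1010, 962^16=848, 962^32=785, 962^64=523, 962^128=268, 962^256=338, 962^512=97, 962^1024=185, 962^2048=788, 962^4096=630, 962^8192=268, 962^16384=338, 962^32768=97, 962^65536=185, 962^131072=788; 962^258935 = 962^1 * 962^2 * 962^4 * 962^16 * 962^32 * 962^64 * 962^256 * 962^512 * 962^4096 * 962^8192 * 962^16384 * 962^32768 * 962^65536 * 962^131072 = 820 (mod 1153); answer 820
Step 2: S1 = 820; r = 17; cross terms: (15*21 - -23*17)=706, (-23*14 - -32*21)=350, (-32*17 - 15*14)=-754; twice the area = |302| = 302; area = 151; answer 151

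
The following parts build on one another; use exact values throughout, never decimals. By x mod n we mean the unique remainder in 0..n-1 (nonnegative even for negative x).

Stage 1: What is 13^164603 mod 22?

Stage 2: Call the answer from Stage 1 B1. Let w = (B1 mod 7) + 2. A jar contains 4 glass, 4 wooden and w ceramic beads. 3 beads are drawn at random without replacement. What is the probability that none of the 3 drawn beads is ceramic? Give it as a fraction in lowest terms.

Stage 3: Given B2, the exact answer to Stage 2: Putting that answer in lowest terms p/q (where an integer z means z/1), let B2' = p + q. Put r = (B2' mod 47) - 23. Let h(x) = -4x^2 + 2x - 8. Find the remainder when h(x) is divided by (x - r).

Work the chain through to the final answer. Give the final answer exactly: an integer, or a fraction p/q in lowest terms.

Stage 1: squarings mod 22: 13^1=13, 13^2=15, 13^4=5, 13^8=3, 13^16=9, 13^32=15, 13^64=5, 13^128=3, 13^256=9, 13^512=15, 13^1024=5, 13^2048=3, 13^4096=9, 13^8192=15, 13^16384=5, 13^32768=3, 13^65536=9, 13^131072=15; 13^164603 = 13^1 * 13^2 * 13^8 * 13^16 * 13^32 * 13^64 * 13^128 * 13^512 * 13^32768 * 13^131072 = 19 (mod 22); answer 19
Stage 2: B1 = 19; w = 7; total draws C(15,3) = 455; favorable C(8,3) = 56; P = 8/65; answer 8/65
Stage 3: B2 = 8/65; threaded value p + q = 73; r = 3; remainder = value at the root: -4*(3)^2 + 2*(3)^1 - 8 = (-36) + (6) + (-8) = -38; answer -38

-38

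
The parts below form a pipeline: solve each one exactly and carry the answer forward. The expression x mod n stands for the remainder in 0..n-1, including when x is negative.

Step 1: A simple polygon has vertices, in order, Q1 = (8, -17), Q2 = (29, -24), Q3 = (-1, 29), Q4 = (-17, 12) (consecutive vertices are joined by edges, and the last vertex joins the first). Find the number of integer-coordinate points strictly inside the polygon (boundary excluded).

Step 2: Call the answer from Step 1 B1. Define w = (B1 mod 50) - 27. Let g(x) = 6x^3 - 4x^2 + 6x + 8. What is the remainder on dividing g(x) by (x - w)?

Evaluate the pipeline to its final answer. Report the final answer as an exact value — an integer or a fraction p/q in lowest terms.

Step 1: cross terms: (8*-24 - 29*-17)=301, (29*29 - -1*-24)=817, (-1*12 - -17*29)=481, (-17*-17 - 8*12)=193; twice the area = |1792| = 1792; area = 896; boundary points = 7 + 1 + 1 + 1 = 10; strictly interior points = area - boundary/2 + 1 = 892; answer 892
Step 2: B1 = 892; w = 15; remainder = value at the root: 6*(15)^3 - 4*(15)^2 + 6*(15)^1 + 8 = (20250) + (-900) + (90) + (8) = 19448; answer 19448

19448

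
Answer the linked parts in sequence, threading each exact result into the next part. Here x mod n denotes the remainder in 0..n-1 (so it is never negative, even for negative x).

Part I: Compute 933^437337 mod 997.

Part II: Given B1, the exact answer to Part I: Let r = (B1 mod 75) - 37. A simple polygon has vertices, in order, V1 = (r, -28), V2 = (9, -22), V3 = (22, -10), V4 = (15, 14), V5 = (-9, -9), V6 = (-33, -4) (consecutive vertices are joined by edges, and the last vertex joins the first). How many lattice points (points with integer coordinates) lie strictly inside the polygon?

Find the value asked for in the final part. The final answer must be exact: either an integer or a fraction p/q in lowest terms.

1007

Part I: squarings mod 997: 933^1=933, 933^2=108, 933^4=697, 933^8=270, 933^16=119, 933^32=203, 933^64=332, 933^128=554, 933^256=837, 933^512=675, 933^1024=993, 933^2048=16, 933^4096=256, 933^8192=731, 933^16384=966, 933^32768=961, 933^65536=299, 933^131072=668, 933^262144=565; 933^437337 = 933^1 * 933^8 * 933^16 * 933^64 * 933^1024 * 933^2048 * 933^8192 * 933^32768 * 933^131072 * 933^262144 = 247 (mod 997); answer 247
Part II: B1 = 247; r = -15; cross terms: (-15*-22 - 9*-28)=582, (9*-10 - 22*-22)=394, (22*14 - 15*-10)=458, (15*-9 - -9*14)=-9, (-9*-4 - -33*-9)=-261, (-33*-28 - -15*-4)=864; twice the area = |2028| = 2028; area = 1014; boundary points = 6 + 1 + 1 + 1 + 1 + 6 = 16; strictly interior points = area - boundary/2 + 1 = 1007; answer 1007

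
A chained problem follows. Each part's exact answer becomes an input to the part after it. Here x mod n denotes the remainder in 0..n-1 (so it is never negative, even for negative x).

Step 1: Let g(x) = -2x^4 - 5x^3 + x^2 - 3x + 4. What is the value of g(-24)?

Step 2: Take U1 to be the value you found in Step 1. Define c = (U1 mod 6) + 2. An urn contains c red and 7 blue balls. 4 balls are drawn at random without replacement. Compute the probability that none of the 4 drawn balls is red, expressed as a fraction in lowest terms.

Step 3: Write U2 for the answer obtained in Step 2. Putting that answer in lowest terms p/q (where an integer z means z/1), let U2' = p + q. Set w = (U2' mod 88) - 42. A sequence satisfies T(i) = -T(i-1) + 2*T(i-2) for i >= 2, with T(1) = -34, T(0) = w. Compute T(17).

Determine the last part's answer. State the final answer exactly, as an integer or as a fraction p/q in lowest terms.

-2359294

Step 1: -2*(-24)^4 - 5*(-24)^3 + 1*(-24)^2 - 3*(-24)^1 + 4 = (-663552) + (69120) + (576) + (72) + (4) = -593780; answer -593780
Step 2: U1 = -593780; c = 6; total draws C(13,4) = 715; favorable C(7,4) = 35; P = 7/143; answer 7/143
Step 3: U2 = 7/143; threaded value p + q = 150; w = 20; T(2) = -1*(-34) + 2*(20) = 74; iterating: T(2)=74, T(3)=-142, T(4)=290, T(5)=-574, T(6)=1154, T(7)=-2302, T(8)=4610, T(9)=-9214, T(10)=18434, T(11)=-36862, T(12)=73730, T(13)=-147454, T(14)=294914, T(15)=-589822, T(16)=1179650, T(17)=-2359294; answer -2359294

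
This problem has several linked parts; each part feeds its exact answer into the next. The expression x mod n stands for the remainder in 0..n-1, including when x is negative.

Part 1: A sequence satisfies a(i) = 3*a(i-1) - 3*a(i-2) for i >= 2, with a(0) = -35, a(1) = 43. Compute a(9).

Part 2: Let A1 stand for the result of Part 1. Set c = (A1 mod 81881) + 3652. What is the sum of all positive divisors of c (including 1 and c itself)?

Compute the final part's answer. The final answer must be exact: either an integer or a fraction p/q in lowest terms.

140136

Part 1: a(2) = 3*(43) - 3*(-35) = 234; iterating: a(2)=234, a(3)=573, a(4)=1017, a(5)=1332, a(6)=945, a(7)=-1161, a(8)=-6318, a(9)=-15471; answer -15471
Part 2: A1 = -15471; c = 70062; 70062 = 2 * 3 * 11677; sigma = (1 + 2) * (1 + 3) * (1 + 11677) = 3 * 4 * 11678 = 140136; answer 140136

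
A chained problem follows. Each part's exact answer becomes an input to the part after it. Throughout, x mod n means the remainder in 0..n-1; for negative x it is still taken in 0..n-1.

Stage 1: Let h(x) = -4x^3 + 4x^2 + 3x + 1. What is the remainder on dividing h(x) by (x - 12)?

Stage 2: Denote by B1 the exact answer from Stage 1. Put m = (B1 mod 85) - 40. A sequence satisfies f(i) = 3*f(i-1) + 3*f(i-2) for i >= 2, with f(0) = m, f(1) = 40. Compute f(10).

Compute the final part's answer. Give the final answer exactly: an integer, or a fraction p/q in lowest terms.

9169848

Stage 1: remainder = value at the root: -4*(12)^3 + 4*(12)^2 + 3*(12)^1 + 1 = (-6912) + (576) + (36) + (1) = -6299; answer -6299
Stage 2: B1 = -6299; m = 36; f(2) = 3*(40) + 3*(36) = 228; iterating: f(2)=228, f(3)=804, f(4)=3096, f(5)=11700, f(6)=44388, f(7)=168264, f(8)=637956, f(9)=2418660, f(10)=9169848; answer 9169848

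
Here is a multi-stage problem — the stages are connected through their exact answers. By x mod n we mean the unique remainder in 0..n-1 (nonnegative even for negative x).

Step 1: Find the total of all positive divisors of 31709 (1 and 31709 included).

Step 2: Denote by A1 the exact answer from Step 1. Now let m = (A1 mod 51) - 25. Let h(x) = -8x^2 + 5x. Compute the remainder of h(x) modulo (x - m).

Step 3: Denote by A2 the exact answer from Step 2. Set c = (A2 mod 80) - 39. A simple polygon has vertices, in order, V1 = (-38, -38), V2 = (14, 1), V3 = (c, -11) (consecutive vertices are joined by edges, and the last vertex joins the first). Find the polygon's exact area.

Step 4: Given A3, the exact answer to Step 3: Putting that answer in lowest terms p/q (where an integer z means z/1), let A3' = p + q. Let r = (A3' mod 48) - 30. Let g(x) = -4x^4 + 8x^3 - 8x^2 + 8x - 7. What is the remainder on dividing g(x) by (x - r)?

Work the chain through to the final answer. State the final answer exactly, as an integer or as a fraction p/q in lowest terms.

-1667

Step 1: 31709 = 37 * 857; sigma = (1 + 37) * (1 + 857) = 38 * 858 = 32604; answer 32604
Step 2: A1 = 32604; m = -10; remainder = value at the root: -8*(-10)^2 + 5*(-10)^1 = (-800) + (-50) = -850; answer -850
Step 3: A2 = -850; c = -9; cross terms: (-38*1 - 14*-38)=494, (14*-11 - -9*1)=-145, (-9*-38 - -38*-11)=-76; twice the area = |273| = 273; area = 273/2; answer 273/2
Step 4: A3 = 273/2; threaded value p + q = 275; r = 5; remainder = value at the root: -4*(5)^4 + 8*(5)^3 - 8*(5)^2 + 8*(5)^1 - 7 = (-2500) + (1000) + (-200) + (40) + (-7) = -1667; answer -1667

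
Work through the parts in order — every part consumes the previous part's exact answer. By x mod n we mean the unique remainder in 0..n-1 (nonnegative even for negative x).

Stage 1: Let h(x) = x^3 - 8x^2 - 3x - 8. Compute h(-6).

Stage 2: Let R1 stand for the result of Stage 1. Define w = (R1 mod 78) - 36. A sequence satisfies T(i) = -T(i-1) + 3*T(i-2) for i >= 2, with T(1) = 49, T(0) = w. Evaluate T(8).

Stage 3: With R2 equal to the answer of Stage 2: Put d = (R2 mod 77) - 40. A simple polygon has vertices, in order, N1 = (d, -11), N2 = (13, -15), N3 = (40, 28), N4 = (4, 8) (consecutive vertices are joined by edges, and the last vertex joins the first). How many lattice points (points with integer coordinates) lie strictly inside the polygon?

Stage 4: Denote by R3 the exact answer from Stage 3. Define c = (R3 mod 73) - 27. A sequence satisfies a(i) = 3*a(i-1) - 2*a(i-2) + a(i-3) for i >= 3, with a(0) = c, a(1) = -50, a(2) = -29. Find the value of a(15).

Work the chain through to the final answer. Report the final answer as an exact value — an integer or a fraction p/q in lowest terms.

Stage 1: 1*(-6)^3 - 8*(-6)^2 - 3*(-6)^1 - 8 = (-216) + (-288) + (18) + (-8) = -494; answer -494
Stage 2: R1 = -494; w = 16; T(2) = -1*(49) + 3*(16) = -1; iterating: T(2)=-1, T(3)=148, T(4)=-151, T(5)=595, T(6)=-1048, T(7)=2833, T(8)=-5977; answer -5977
Stage 3: R2 = -5977; d = -11; cross terms: (-11*-15 - 13*-11)=308, (13*28 - 40*-15)=964, (40*8 - 4*28)=208, (4*-11 - -11*8)=44; twice the area = |1524| = 1524; area = 762; boundary points = 4 + 1 + 4 + 1 = 10; strictly interior points = area - boundary/2 + 1 = 758; answer 758
Stage 4: R3 = 758; c = 1; a(3) = 3*(-29) - 2*(-50) + 1*(1) = 14; iterating: a(3)=14, a(4)=50, a(5)=93, a(6)=193, a(7)=443, a(8)=1036, a(9)=2415, a(10)=5616, a(11)=13054, a(12)=30345, a(13)=70543, a(14)=163993, a(15)=381238; answer 381238

381238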